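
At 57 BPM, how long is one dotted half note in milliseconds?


Step by step:
One quarter-note beat = 60000 / BPM = 60000 / 57 ms
Dotted half note = 3 × quarter note
Duration = 3 × 60000 / 57 = 180000 / 57
= 3157.9 ms


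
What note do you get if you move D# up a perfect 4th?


perfect 4th: 4 letter names, 5 semitones
Letter: D + 3 → G
Pitch: D# + 5 semitones, spelled as a G → G#
= G#


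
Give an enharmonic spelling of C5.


Working:
Enharmonic notes sound the same pitch but are spelled with different letter names
C and B# name the same pitch class
Octave numbers change at C, so C5 = B#4
= B#4


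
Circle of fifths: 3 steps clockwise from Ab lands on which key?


Working:
Each clockwise step on the circle of fifths moves up a perfect 5th
From Ab: Ab → Eb → Bb → F
= F


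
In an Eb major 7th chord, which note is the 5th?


Working:
Major 7th chord = root + major 3rd + perfect 5th + major 7th
Seventh chords stack in thirds, so the letter names are E-G-B-D
Root: Eb
Major 3rd above Eb: G
Perfect 5th above Eb: Bb
Major 7th above Eb: D
The 5th = Bb


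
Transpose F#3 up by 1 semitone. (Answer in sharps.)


Let's work it out.
F#3: chromatic position 6 in octave 3 → absolute = 3×12 + 6 = 42
Transpose up 1: 42 + 1 = 43
43 = 3×12 + 7 → G in octave 3
Result = G3


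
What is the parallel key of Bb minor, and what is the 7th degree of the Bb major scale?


Step by step:
Parallel keys share the same tonic but differ in mode
Bb minor → parallel is Bb major
Bb major scale: Bb C D Eb F G A
= Bb major; 7th degree = A


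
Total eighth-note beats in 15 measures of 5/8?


Time signature 5/8: the bottom number 8 means the eighth note gets one count
The top number 5 means 5 eighth-note beats per measure
Total = 5 × 15 measures
= 75 eighth-note beats


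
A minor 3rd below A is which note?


A 3rd spans 3 letter names, so from A we land on F
A minor 3rd = 3 semitones below A
Spell F at that pitch: F#
= F#


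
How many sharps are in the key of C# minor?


Let's work it out.
Sharp minor keys follow the circle of fifths: A(0), E(1), B(2), F#(3), C#(4), G#(5), D#(6), A#(7)
C# minor has 4 sharps
Order of sharps: F# C# G# D# A# E# B# → first 4: F#, C#, G#, D#
= 4 sharps


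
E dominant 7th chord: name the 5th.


Dominant 7th chord = root + major 3rd + perfect 5th + minor 7th
Seventh chords stack in thirds, so the letter names are E-G-B-D
Root: E
Major 3rd above E: G#
Perfect 5th above E: B
Minor 7th above E: D
The 5th = B


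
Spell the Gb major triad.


Reasoning:
Major triad = root + major 3rd (4 semitones) + perfect 5th (7 semitones)
A triad on Gb stacks thirds, so the chord tones use letter names G-B-D
Root: Gb
Major 3rd above Gb: Bb
Perfect 5th above Gb: Db
Chord = Gb Bb Db


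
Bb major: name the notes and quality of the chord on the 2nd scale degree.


Bb major scale: Bb C D Eb F G A
Diatonic triad on degree 2 stacks scale notes 2, 4, 6: C Eb G
C→Eb = 3 semitones; C→G = 7 semitones → minor triad
= C Eb G (minor)


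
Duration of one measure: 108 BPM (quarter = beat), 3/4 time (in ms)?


Step by step:
Quarter-note beat duration = 60000 / 108 ms
Beats per measure (3/4) = 3
One measure = 3 × 60000 / 108 = 180000 / 108 ms
= 1666.7 ms


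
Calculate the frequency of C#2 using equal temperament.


Solution.
f = 440 × 2^(n/12) where n = semitones from A4
C#2: -32 semitones from A4
f = 440 × 2^(-32/12)
f = 69.30 Hz


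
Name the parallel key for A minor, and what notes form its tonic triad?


Let's work it out.
Parallel keys share the same tonic but differ in mode
A minor → parallel is A major
Tonic triad of A major = A C# E
= A major; triad = A C# E


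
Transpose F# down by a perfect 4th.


perfect 4th: 4 letter names, 5 semitones
Letter: F - 3 → C
Pitch: F# - 5 semitones, spelled as a C → C#
= C#


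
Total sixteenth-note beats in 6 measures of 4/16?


Let's work it out.
Time signature 4/16: the bottom number 16 means the sixteenth note gets one count
The top number 4 means 4 sixteenth-note beats per measure
Total = 4 × 6 measures
= 24 sixteenth-note beats


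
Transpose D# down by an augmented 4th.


Reasoning:
augmented 4th: 4 letter names, 6 semitones
Letter: D - 3 → A
Pitch: D# - 6 semitones, spelled as an A → A
= A


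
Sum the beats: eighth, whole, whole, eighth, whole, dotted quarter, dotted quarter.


Let's work it out.
Beat values:
  eighth = 0.5 beats
  whole = 4 beats
  whole = 4 beats
  eighth = 0.5 beats
  whole = 4 beats
  dotted quarter = 1.5 beats
  dotted quarter = 1.5 beats
Sum = 0.5 + 4 + 4 + 0.5 + 4 + 1.5 + 1.5
= 16 beats


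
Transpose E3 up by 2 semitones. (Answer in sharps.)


E3: chromatic position 4 in octave 3 → absolute = 3×12 + 4 = 40
Transpose up 2: 40 + 2 = 42
42 = 3×12 + 6 → F# in octave 3
Result = F#3


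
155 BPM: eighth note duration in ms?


Step by step:
One quarter-note beat = 60000 / BPM = 60000 / 155 ms
Eighth note = 1/2 × quarter note
Duration = 1/2 × 60000 / 155 = 30000 / 155
= 193.5 ms


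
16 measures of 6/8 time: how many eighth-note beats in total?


Time signature 6/8: the bottom number 8 means the eighth note gets one count
The top number 6 means 6 eighth-note beats per measure
Total = 6 × 16 measures
= 96 eighth-note beats


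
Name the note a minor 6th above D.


Reasoning:
A 6th spans 6 letter names, so from D we land on B
A minor 6th = 8 semitones above D
Spell B at that pitch: Bb
= Bb


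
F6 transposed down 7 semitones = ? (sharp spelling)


F6: chromatic position 5 in octave 6 → absolute = 6×12 + 5 = 77
Transpose down 7: 77 - 7 = 70
70 = 5×12 + 10 → A# in octave 5
Result = A#5


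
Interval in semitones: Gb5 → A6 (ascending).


Reasoning:
Absolute semitone position = octave×12 + chromatic position
Gb5: 5×12 + 6 = 66
A6: 6×12 + 9 = 81
Difference = 81 - 66 = 15
= 15 semitones


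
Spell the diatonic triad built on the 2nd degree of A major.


A major scale: A B C# D E F# G#
Diatonic triad on degree 2 stacks scale notes 2, 4, 6: B D F#
B→D = 3 semitones; B→F# = 7 semitones → minor triad
= B D F# (minor)


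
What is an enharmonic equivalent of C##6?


Enharmonic notes sound the same pitch but are spelled with different letter names
C## and D name the same pitch class
= D6


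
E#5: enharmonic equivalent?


Solution.
Enharmonic notes sound the same pitch but are spelled with different letter names
E# and F name the same pitch class
= F5


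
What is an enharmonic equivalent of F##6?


Step by step:
Enharmonic notes sound the same pitch but are spelled with different letter names
F## and G name the same pitch class
= G6


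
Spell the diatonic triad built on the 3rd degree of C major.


Solution.
C major scale: C D E F G A B
Diatonic triad on degree 3 stacks scale notes 3, 5, 7: E G B
E→G = 3 semitones; E→B = 7 semitones → minor triad
= E G B (minor)


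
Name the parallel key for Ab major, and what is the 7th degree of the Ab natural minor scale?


Step by step:
Parallel keys share the same tonic but differ in mode
Ab major → parallel is Ab minor
Ab natural minor scale: Ab Bb Cb Db Eb Fb Gb
= Ab minor; 7th degree = Gb


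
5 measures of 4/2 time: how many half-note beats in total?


Let's work it out.
Time signature 4/2: the bottom number 2 means the half note gets one count
The top number 4 means 4 half-note beats per measure
Total = 4 × 5 measures
= 20 half-note beats


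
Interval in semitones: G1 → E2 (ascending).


Working:
Absolute semitone position = octave×12 + chromatic position
G1: 1×12 + 7 = 19
E2: 2×12 + 4 = 28
Difference = 28 - 19 = 9
= 9 semitones


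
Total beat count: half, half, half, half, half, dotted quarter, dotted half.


Solution.
Beat values:
  half = 2 beats
  half = 2 beats
  half = 2 beats
  half = 2 beats
  half = 2 beats
  dotted quarter = 1.5 beats
  dotted half = 3 beats
Sum = 2 + 2 + 2 + 2 + 2 + 1.5 + 3
= 14.5 beats


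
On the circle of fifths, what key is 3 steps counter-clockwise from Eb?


Step by step:
Each counter-clockwise step moves down a perfect 5th (= up a perfect 4th)
From Eb: Eb → Ab → Db → F#/Gb
= F#/Gb


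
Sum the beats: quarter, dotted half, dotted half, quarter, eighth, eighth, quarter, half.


Beat values:
  quarter = 1 beat
  dotted half = 3 beats
  dotted half = 3 beats
  quarter = 1 beat
  eighth = 0.5 beats
  eighth = 0.5 beats
  quarter = 1 beat
  half = 2 beats
Sum = 1 + 3 + 3 + 1 + 0.5 + 0.5 + 1 + 2
= 12 beats


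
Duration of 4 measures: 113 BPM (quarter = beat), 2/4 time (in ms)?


Let's work it out.
Quarter-note beat duration = 60000 / 113 ms
Beats per measure (2/4) = 2
One measure = 2 × 60000 / 113 = 120000 / 113 ms
4 measures = 4 × 120000 / 113 = 480000 / 113
= 4247.8 ms


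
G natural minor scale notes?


Reasoning:
Natural minor scale pattern: W-H-W-W-H-W-W (2-1-2-2-1-2-2 semitones)
Starting from G:
  G + 2 semitones → A
  A + 1 semitone → Bb
  Bb + 2 semitones → C
  C + 2 semitones → D
  D + 1 semitone → Eb
  Eb + 2 semitones → F
  F + 2 semitones → G
Scale = G A Bb C D Eb F


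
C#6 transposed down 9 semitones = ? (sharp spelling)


Solution.
C#6: chromatic position 1 in octave 6 → absolute = 6×12 + 1 = 73
Transpose down 9: 73 - 9 = 64
64 = 5×12 + 4 → E in octave 5
Result = E5


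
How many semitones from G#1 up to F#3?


Step by step:
Absolute semitone position = octave×12 + chromatic position
G#1: 1×12 + 8 = 20
F#3: 3×12 + 6 = 42
Difference = 42 - 20 = 22
= 22 semitones


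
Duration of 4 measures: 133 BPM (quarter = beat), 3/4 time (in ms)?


Step by step:
Quarter-note beat duration = 60000 / 133 ms
Beats per measure (3/4) = 3
One measure = 3 × 60000 / 133 = 180000 / 133 ms
4 measures = 4 × 180000 / 133 = 720000 / 133
= 5413.5 ms


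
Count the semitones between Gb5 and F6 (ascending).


Absolute semitone position = octave×12 + chromatic position
Gb5: 5×12 + 6 = 66
F6: 6×12 + 5 = 77
Difference = 77 - 66 = 11
= 11 semitones


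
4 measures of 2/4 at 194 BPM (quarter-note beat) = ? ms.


Quarter-note beat duration = 60000 / 194 ms
Beats per measure (2/4) = 2
One measure = 2 × 60000 / 194 = 120000 / 194 ms
4 measures = 4 × 120000 / 194 = 480000 / 194
= 2474.2 ms


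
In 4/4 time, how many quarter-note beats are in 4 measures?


Solution.
Time signature 4/4: the bottom number 4 means the quarter note gets one count
The top number 4 means 4 quarter-note beats per measure
Total = 4 × 4 measures
= 16 quarter-note beats


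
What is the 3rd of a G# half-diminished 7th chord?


Half-diminished 7th chord = root + minor 3rd + diminished 5th + minor 7th
Seventh chords stack in thirds, so the letter names are G-B-D-F
Root: G#
Minor 3rd above G#: B
Diminished 5th above G#: D
Minor 7th above G#: F#
The 3rd = B


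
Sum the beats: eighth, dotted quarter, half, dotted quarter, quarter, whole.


Working:
Beat values:
  eighth = 0.5 beats
  dotted quarter = 1.5 beats
  half = 2 beats
  dotted quarter = 1.5 beats
  quarter = 1 beat
  whole = 4 beats
Sum = 0.5 + 1.5 + 2 + 1.5 + 1 + 4
= 10.5 beats


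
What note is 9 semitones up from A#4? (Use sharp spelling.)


Step by step:
A#4: chromatic position 10 in octave 4 → absolute = 4×12 + 10 = 58
Transpose up 9: 58 + 9 = 67
67 = 5×12 + 7 → G in octave 5
Result = G5


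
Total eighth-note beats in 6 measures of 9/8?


Solution.
Time signature 9/8: the bottom number 8 means the eighth note gets one count
The top number 9 means 9 eighth-note beats per measure
Total = 9 × 6 measures
= 54 eighth-note beats


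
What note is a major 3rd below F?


Reasoning:
A 3rd spans 3 letter names, so from F we land on D
A major 3rd = 4 semitones below F
Spell D at that pitch: Db
= Db


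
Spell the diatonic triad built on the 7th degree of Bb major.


Bb major scale: Bb C D Eb F G A
Diatonic triad on degree 7 stacks scale notes 7, 2, 4: A C Eb
A→C = 3 semitones; A→Eb = 6 semitones → diminished triad
= A C Eb (diminished)


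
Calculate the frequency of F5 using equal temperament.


Reasoning:
f = 440 × 2^(n/12) where n = semitones from A4
F5: 8 semitones from A4
f = 440 × 2^(8/12)
f = 698.46 Hz


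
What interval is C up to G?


Solution.
Letter names: C → G spans 5 letter names → a 5th
Semitones: C → G = 7 half-steps
A 5th of 7 semitones is a perfect 5th
= perfect 5th


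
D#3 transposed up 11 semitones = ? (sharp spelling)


D#3: chromatic position 3 in octave 3 → absolute = 3×12 + 3 = 39
Transpose up 11: 39 + 11 = 50
50 = 4×12 + 2 → D in octave 4
Result = D4


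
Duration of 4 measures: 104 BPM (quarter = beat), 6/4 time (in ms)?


Quarter-note beat duration = 60000 / 104 ms
Beats per measure (6/4) = 6
One measure = 6 × 60000 / 104 = 360000 / 104 ms
4 measures = 4 × 360000 / 104 = 1440000 / 104
= 13846.2 ms


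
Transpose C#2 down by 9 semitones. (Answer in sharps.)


Working:
C#2: chromatic position 1 in octave 2 → absolute = 2×12 + 1 = 25
Transpose down 9: 25 - 9 = 16
16 = 1×12 + 4 → E in octave 1
Result = E1


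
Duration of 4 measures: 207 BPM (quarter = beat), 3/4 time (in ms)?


Step by step:
Quarter-note beat duration = 60000 / 207 ms
Beats per measure (3/4) = 3
One measure = 3 × 60000 / 207 = 180000 / 207 ms
4 measures = 4 × 180000 / 207 = 720000 / 207
= 3478.3 ms


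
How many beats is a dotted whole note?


Reasoning:
Base whole note = 4 beats
Dot 1 adds half the previous value: +2
One dotted whole = 4 + 2 = 6
= 6 beats


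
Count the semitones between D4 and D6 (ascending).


Reasoning:
Absolute semitone position = octave×12 + chromatic position
D4: 4×12 + 2 = 50
D6: 6×12 + 2 = 74
Difference = 74 - 50 = 24
= 24 semitones


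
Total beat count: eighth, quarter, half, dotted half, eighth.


Beat values:
  eighth = 0.5 beats
  quarter = 1 beat
  half = 2 beats
  dotted half = 3 beats
  eighth = 0.5 beats
Sum = 0.5 + 1 + 2 + 3 + 0.5
= 7 beats


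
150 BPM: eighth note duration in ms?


One quarter-note beat = 60000 / BPM = 60000 / 150 ms
Eighth note = 1/2 × quarter note
Duration = 1/2 × 60000 / 150 = 30000 / 150
= 200.0 ms


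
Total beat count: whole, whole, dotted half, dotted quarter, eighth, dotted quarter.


Beat values:
  whole = 4 beats
  whole = 4 beats
  dotted half = 3 beats
  dotted quarter = 1.5 beats
  eighth = 0.5 beats
  dotted quarter = 1.5 beats
Sum = 4 + 4 + 3 + 1.5 + 0.5 + 1.5
= 14.5 beats


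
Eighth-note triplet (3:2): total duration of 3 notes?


Triplet: 3 notes occupy the space of 2 eighth notes
Space = 2 × 1/2 = 1 beat
Each triplet note = 1 / 3 = 1/3 beats
3 notes = 3 × 1/3 = 1
= 1 beat


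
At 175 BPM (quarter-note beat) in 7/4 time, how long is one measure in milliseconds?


Solution.
Quarter-note beat duration = 60000 / 175 ms
Beats per measure (7/4) = 7
One measure = 7 × 60000 / 175 = 420000 / 175 ms
= 2400.0 ms


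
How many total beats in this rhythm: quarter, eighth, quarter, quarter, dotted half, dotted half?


Reasoning:
Beat values:
  quarter = 1 beat
  eighth = 0.5 beats
  quarter = 1 beat
  quarter = 1 beat
  dotted half = 3 beats
  dotted half = 3 beats
Sum = 1 + 0.5 + 1 + 1 + 3 + 3
= 9.5 beats


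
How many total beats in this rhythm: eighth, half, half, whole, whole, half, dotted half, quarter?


Step by step:
Beat values:
  eighth = 0.5 beats
  half = 2 beats
  half = 2 beats
  whole = 4 beats
  whole = 4 beats
  half = 2 beats
  dotted half = 3 beats
  quarter = 1 beat
Sum = 0.5 + 2 + 2 + 4 + 4 + 2 + 3 + 1
= 18.5 beats


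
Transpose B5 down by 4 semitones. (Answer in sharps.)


Let's work it out.
B5: chromatic position 11 in octave 5 → absolute = 5×12 + 11 = 71
Transpose down 4: 71 - 4 = 67
67 = 5×12 + 7 → G in octave 5
Result = G5


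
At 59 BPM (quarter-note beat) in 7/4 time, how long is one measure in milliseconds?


Let's work it out.
Quarter-note beat duration = 60000 / 59 ms
Beats per measure (7/4) = 7
One measure = 7 × 60000 / 59 = 420000 / 59 ms
= 7118.6 ms


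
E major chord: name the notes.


Major triad = root + major 3rd (4 semitones) + perfect 5th (7 semitones)
A triad on E stacks thirds, so the chord tones use letter names E-G-B
Root: E
Major 3rd above E: G#
Perfect 5th above E: B
Chord = E G# B


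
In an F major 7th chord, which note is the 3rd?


Major 7th chord = root + major 3rd + perfect 5th + major 7th
Seventh chords stack in thirds, so the letter names are F-A-C-E
Root: F
Major 3rd above F: A
Perfect 5th above F: C
Major 7th above F: E
The 3rd = A


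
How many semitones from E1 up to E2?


Working:
Absolute semitone position = octave×12 + chromatic position
E1: 1×12 + 4 = 16
E2: 2×12 + 4 = 28
Difference = 28 - 16 = 12
= 12 semitones


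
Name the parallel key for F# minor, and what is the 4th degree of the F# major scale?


Step by step:
Parallel keys share the same tonic but differ in mode
F# minor → parallel is F# major
F# major scale: F# G# A# B C# D# E#
= F# major; 4th degree = B


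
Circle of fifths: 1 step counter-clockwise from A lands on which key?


Reasoning:
Each counter-clockwise step moves down a perfect 5th (= up a perfect 4th)
From A: A → D
= D


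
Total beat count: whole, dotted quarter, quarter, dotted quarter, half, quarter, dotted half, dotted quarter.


Let's work it out.
Beat values:
  whole = 4 beats
  dotted quarter = 1.5 beats
  quarter = 1 beat
  dotted quarter = 1.5 beats
  half = 2 beats
  quarter = 1 beat
  dotted half = 3 beats
  dotted quarter = 1.5 beats
Sum = 4 + 1.5 + 1 + 1.5 + 2 + 1 + 3 + 1.5
= 15.5 beats


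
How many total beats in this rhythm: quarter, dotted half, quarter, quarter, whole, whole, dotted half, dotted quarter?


Working:
Beat values:
  quarter = 1 beat
  dotted half = 3 beats
  quarter = 1 beat
  quarter = 1 beat
  whole = 4 beats
  whole = 4 beats
  dotted half = 3 beats
  dotted quarter = 1.5 beats
Sum = 1 + 3 + 1 + 1 + 4 + 4 + 3 + 1.5
= 18.5 beats


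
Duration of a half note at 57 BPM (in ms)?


One quarter-note beat = 60000 / BPM = 60000 / 57 ms
Half note = 2 × quarter note
Duration = 2 × 60000 / 57 = 120000 / 57
= 2105.3 ms


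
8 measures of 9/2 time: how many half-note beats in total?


Reasoning:
Time signature 9/2: the bottom number 2 means the half note gets one count
The top number 9 means 9 half-note beats per measure
Total = 9 × 8 measures
= 72 half-note beats


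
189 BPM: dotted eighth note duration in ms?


Reasoning:
One quarter-note beat = 60000 / BPM = 60000 / 189 ms
Dotted eighth note = 3/4 × quarter note
Duration = 3/4 × 60000 / 189 = 45000 / 189
= 238.1 ms


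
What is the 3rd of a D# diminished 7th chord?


Step by step:
Diminished 7th chord = root + minor 3rd + diminished 5th + diminished 7th
Seventh chords stack in thirds, so the letter names are D-F-A-C
Root: D#
Minor 3rd above D#: F#
Diminished 5th above D#: A
Diminished 7th above D#: C
The 3rd = F#


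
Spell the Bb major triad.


Working:
Major triad = root + major 3rd (4 semitones) + perfect 5th (7 semitones)
A triad on Bb stacks thirds, so the chord tones use letter names B-D-F
Root: Bb
Major 3rd above Bb: D
Perfect 5th above Bb: F
Chord = Bb D F


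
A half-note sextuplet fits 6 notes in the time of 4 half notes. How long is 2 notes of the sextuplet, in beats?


Sextuplet: 6 notes occupy the space of 4 half notes
Space = 4 × 2 = 8 beats
Each sextuplet note = 8 / 6 = 4/3 beats
2 notes = 2 × 4/3 = 8/3
= 8/3 beats


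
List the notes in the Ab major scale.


Major scale pattern: W-W-H-W-W-W-H (2-2-1-2-2-2-1 semitones)
Starting from Ab:
  Ab + 2 semitones → Bb
  Bb + 2 semitones → C
  C + 1 semitone → Db
  Db + 2 semitones → Eb
  Eb + 2 semitones → F
  F + 2 semitones → G
  G + 1 semitone → Ab
Scale = Ab Bb C Db Eb F G


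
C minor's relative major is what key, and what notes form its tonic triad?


Working:
The relative major shares the key signature and is a minor 3rd above the minor tonic
A minor 3rd above C is Eb
→ relative major of C minor is Eb major
Tonic triad of Eb major = root + major 3rd + perfect 5th = Eb G Bb
= Eb major; triad = Eb G Bb


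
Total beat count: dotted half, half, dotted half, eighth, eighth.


Solution.
Beat values:
  dotted half = 3 beats
  half = 2 beats
  dotted half = 3 beats
  eighth = 0.5 beats
  eighth = 0.5 beats
Sum = 3 + 2 + 3 + 0.5 + 0.5
= 9 beats


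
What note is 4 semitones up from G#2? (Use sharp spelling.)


Solution.
G#2: chromatic position 8 in octave 2 → absolute = 2×12 + 8 = 32
Transpose up 4: 32 + 4 = 36
36 = 3×12 + 0 → C in octave 3
Result = C3


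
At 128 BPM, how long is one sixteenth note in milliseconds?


Reasoning:
One quarter-note beat = 60000 / BPM = 60000 / 128 ms
Sixteenth note = 1/4 × quarter note
Duration = 1/4 × 60000 / 128 = 15000 / 128
= 117.2 ms


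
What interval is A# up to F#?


Working:
Letter names: A → F spans 6 letter names → a 6th
Semitones: A# → F# = 8 half-steps
A 6th of 8 semitones is a minor 6th
= minor 6th


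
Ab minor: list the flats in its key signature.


Solution.
Flat minor keys: A(0), D(1), G(2), C(3), F(4), Bb(5), Eb(6), Ab(7)
Ab minor has 7 flats
Order of flats: Bb Eb Ab Db Gb Cb Fb → first 7: Bb, Eb, Ab, Db, Gb, Cb, Fb
= Bb, Eb, Ab, Db, Gb, Cb, Fb


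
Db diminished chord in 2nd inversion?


Let's work it out.
Root position: Db Fb Abb
2nd inversion: move root and 3rd up an octave
Bass note: Abb
Notes (bottom to top) = Abb Db Fb


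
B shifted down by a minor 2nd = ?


Step by step:
minor 2nd: 2 letter names, 1 semitones
Letter: B - 1 → A
Pitch: B - 1 semitones, spelled as an A → A#
= A#


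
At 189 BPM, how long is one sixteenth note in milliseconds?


Solution.
One quarter-note beat = 60000 / BPM = 60000 / 189 ms
Sixteenth note = 1/4 × quarter note
Duration = 1/4 × 60000 / 189 = 15000 / 189
= 79.4 ms


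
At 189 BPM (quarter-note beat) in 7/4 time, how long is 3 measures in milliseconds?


Quarter-note beat duration = 60000 / 189 ms
Beats per measure (7/4) = 7
One measure = 7 × 60000 / 189 = 420000 / 189 ms
3 measures = 3 × 420000 / 189 = 1260000 / 189
= 6666.7 ms


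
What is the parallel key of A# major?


Step by step:
Parallel keys share the same tonic but differ in mode
A# major → parallel is A# minor
= A# minor


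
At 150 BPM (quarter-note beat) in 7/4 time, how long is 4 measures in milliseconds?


Quarter-note beat duration = 60000 / 150 ms
Beats per measure (7/4) = 7
One measure = 7 × 60000 / 150 = 420000 / 150 ms
4 measures = 4 × 420000 / 150 = 1680000 / 150
= 11200.0 ms


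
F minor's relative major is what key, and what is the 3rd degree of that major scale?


Working:
The relative major shares the key signature and is a minor 3rd above the minor tonic
A minor 3rd above F is Ab
→ relative major of F minor is Ab major
Ab major scale: Ab Bb C Db Eb F G
= Ab major; 3rd degree = C


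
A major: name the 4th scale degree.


Solution.
Major scale pattern: W-W-H-W-W-W-H (2-2-1-2-2-2-1 semitones)
Starting from A:
  A + 2 semitones → B
  B + 2 semitones → C#
  C# + 1 semitone → D
  D + 2 semitones → E
  E + 2 semitones → F#
  F# + 2 semitones → G#
  G# + 1 semitone → A
Scale: A B C# D E F# G#
Degree 4 = D


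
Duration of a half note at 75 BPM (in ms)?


Solution.
One quarter-note beat = 60000 / BPM = 60000 / 75 ms
Half note = 2 × quarter note
Duration = 2 × 60000 / 75 = 120000 / 75
= 1600.0 ms


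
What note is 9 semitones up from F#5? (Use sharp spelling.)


Reasoning:
F#5: chromatic position 6 in octave 5 → absolute = 5×12 + 6 = 66
Transpose up 9: 66 + 9 = 75
75 = 6×12 + 3 → D# in octave 6
Result = D#6


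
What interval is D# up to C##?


Letter names: D → C spans 7 letter names → a 7th
Semitones: D# → C## = 11 half-steps
A 7th of 11 semitones is a major 7th
= major 7th


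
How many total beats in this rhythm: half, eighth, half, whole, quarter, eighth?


Step by step:
Beat values:
  half = 2 beats
  eighth = 0.5 beats
  half = 2 beats
  whole = 4 beats
  quarter = 1 beat
  eighth = 0.5 beats
Sum = 2 + 0.5 + 2 + 4 + 1 + 0.5
= 10 beats


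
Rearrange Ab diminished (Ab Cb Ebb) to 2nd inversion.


Root position: Ab Cb Ebb
2nd inversion: move root and 3rd up an octave
Bass note: Ebb
Notes (bottom to top) = Ebb Ab Cb


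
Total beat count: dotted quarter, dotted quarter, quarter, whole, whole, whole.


Let's work it out.
Beat values:
  dotted quarter = 1.5 beats
  dotted quarter = 1.5 beats
  quarter = 1 beat
  whole = 4 beats
  whole = 4 beats
  whole = 4 beats
Sum = 1.5 + 1.5 + 1 + 4 + 4 + 4
= 16 beats


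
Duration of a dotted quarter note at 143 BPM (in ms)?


One quarter-note beat = 60000 / BPM = 60000 / 143 ms
Dotted quarter note = 3/2 × quarter note
Duration = 3/2 × 60000 / 143 = 90000 / 143
= 629.4 ms


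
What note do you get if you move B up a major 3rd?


Solution.
major 3rd: 3 letter names, 4 semitones
Letter: B + 2 → D
Pitch: B + 4 semitones, spelled as a D → D#
= D#


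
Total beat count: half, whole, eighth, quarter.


Beat values:
  half = 2 beats
  whole = 4 beats
  eighth = 0.5 beats
  quarter = 1 beat
Sum = 2 + 4 + 0.5 + 1
= 7.5 beats


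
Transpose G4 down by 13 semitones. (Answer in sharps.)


Step by step:
G4: chromatic position 7 in octave 4 → absolute = 4×12 + 7 = 55
Transpose down 13: 55 - 13 = 42
42 = 3×12 + 6 → F# in octave 3
Result = F#3


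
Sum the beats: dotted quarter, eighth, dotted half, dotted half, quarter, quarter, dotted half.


Beat values:
  dotted quarter = 1.5 beats
  eighth = 0.5 beats
  dotted half = 3 beats
  dotted half = 3 beats
  quarter = 1 beat
  quarter = 1 beat
  dotted half = 3 beats
Sum = 1.5 + 0.5 + 3 + 3 + 1 + 1 + 3
= 13 beats


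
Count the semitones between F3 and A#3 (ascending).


Solution.
Absolute semitone position = octave×12 + chromatic position
F3: 3×12 + 5 = 41
A#3: 3×12 + 10 = 46
Difference = 46 - 41 = 5
= 5 semitones


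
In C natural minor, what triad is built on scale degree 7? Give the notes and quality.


Reasoning:
C natural minor scale: C D Eb F G Ab Bb
Diatonic triad on degree 7 stacks scale notes 7, 2, 4: Bb D F
Bb→D = 4 semitones; Bb→F = 7 semitones → major triad
= Bb D F (major)


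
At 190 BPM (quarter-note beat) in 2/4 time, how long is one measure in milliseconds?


Quarter-note beat duration = 60000 / 190 ms
Beats per measure (2/4) = 2
One measure = 2 × 60000 / 190 = 120000 / 190 ms
= 631.6 ms


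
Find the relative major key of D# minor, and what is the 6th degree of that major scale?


Working:
The relative major shares the key signature and is a minor 3rd above the minor tonic
A minor 3rd above D# is F#
→ relative major of D# minor is F# major
F# major scale: F# G# A# B C# D# E#
= F# major; 6th degree = D#


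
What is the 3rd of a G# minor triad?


Solution.
Minor triad = root + minor 3rd (3 semitones) + perfect 5th (7 semitones)
A triad on G# stacks thirds, so the chord tones use letter names G-B-D
Root: G#
Minor 3rd above G#: B
Perfect 5th above G#: D#
The 3rd = B


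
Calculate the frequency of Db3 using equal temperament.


Working:
f = 440 × 2^(n/12) where n = semitones from A4
Db3: -20 semitones from A4
f = 440 × 2^(-20/12)
f = 138.59 Hz


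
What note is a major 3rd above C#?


A 3rd spans 3 letter names, so from C we land on E
A major 3rd = 4 semitones above C#
Spell E at that pitch: E#
= E#


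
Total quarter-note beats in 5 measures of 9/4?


Step by step:
Time signature 9/4: the bottom number 4 means the quarter note gets one count
The top number 9 means 9 quarter-note beats per measure
Total = 9 × 5 measures
= 45 quarter-note beats


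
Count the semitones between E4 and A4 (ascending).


Step by step:
Absolute semitone position = octave×12 + chromatic position
E4: 4×12 + 4 = 52
A4: 4×12 + 9 = 57
Difference = 57 - 52 = 5
= 5 semitones


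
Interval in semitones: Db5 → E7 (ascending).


Let's work it out.
Absolute semitone position = octave×12 + chromatic position
Db5: 5×12 + 1 = 61
E7: 7×12 + 4 = 88
Difference = 88 - 61 = 27
= 27 semitones


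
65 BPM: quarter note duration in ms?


One quarter-note beat = 60000 / BPM = 60000 / 65 ms
Duration = 60000 / 65
= 923.1 ms


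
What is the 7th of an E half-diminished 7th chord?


Solution.
Half-diminished 7th chord = root + minor 3rd + diminished 5th + minor 7th
Seventh chords stack in thirds, so the letter names are E-G-B-D
Root: E
Minor 3rd above E: G
Diminished 5th above E: Bb
Minor 7th above E: D
The 7th = D


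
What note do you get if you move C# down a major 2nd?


Working:
major 2nd: 2 letter names, 2 semitones
Letter: C - 1 → B
Pitch: C# - 2 semitones, spelled as a B → B
= B


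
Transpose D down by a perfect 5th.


perfect 5th: 5 letter names, 7 semitones
Letter: D - 4 → G
Pitch: D - 7 semitones, spelled as a G → G
= G


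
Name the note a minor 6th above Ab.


Step by step:
A 6th spans 6 letter names, so from A we land on F
A minor 6th = 8 semitones above Ab
Spell F at that pitch: Fb
= Fb


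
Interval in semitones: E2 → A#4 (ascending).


Absolute semitone position = octave×12 + chromatic position
E2: 2×12 + 4 = 28
A#4: 4×12 + 10 = 58
Difference = 58 - 28 = 30
= 30 semitones


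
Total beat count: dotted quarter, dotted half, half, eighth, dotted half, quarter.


Let's work it out.
Beat values:
  dotted quarter = 1.5 beats
  dotted half = 3 beats
  half = 2 beats
  eighth = 0.5 beats
  dotted half = 3 beats
  quarter = 1 beat
Sum = 1.5 + 3 + 2 + 0.5 + 3 + 1
= 11 beats


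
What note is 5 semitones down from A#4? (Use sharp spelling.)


Working:
A#4: chromatic position 10 in octave 4 → absolute = 4×12 + 10 = 58
Transpose down 5: 58 - 5 = 53
53 = 4×12 + 5 → F in octave 4
Result = F4


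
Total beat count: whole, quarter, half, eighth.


Solution.
Beat values:
  whole = 4 beats
  quarter = 1 beat
  half = 2 beats
  eighth = 0.5 beats
Sum = 4 + 1 + 2 + 0.5
= 7.5 beats


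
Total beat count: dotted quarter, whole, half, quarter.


Reasoning:
Beat values:
  dotted quarter = 1.5 beats
  whole = 4 beats
  half = 2 beats
  quarter = 1 beat
Sum = 1.5 + 4 + 2 + 1
= 8.5 beats


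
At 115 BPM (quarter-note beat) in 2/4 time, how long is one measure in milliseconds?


Solution.
Quarter-note beat duration = 60000 / 115 ms
Beats per measure (2/4) = 2
One measure = 2 × 60000 / 115 = 120000 / 115 ms
= 1043.5 ms


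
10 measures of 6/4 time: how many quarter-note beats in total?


Let's work it out.
Time signature 6/4: the bottom number 4 means the quarter note gets one count
The top number 6 means 6 quarter-note beats per measure
Total = 6 × 10 measures
= 60 quarter-note beats


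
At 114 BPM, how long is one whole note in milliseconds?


Solution.
One quarter-note beat = 60000 / BPM = 60000 / 114 ms
Whole note = 4 × quarter note
Duration = 4 × 60000 / 114 = 240000 / 114
= 2105.3 ms


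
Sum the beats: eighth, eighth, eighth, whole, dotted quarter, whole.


Beat values:
  eighth = 0.5 beats
  eighth = 0.5 beats
  eighth = 0.5 beats
  whole = 4 beats
  dotted quarter = 1.5 beats
  whole = 4 beats
Sum = 0.5 + 0.5 + 0.5 + 4 + 1.5 + 4
= 11 beats


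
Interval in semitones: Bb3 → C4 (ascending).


Working:
Absolute semitone position = octave×12 + chromatic position
Bb3: 3×12 + 10 = 46
C4: 4×12 + 0 = 48
Difference = 48 - 46 = 2
= 2 semitones


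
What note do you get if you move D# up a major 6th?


major 6th: 6 letter names, 9 semitones
Letter: D + 5 → B
Pitch: D# + 9 semitones, spelled as a B → B#
= B#


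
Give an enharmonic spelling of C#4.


Enharmonic notes sound the same pitch but are spelled with different letter names
C# and Db name the same pitch class
= Db4


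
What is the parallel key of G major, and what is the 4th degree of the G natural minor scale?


Reasoning:
Parallel keys share the same tonic but differ in mode
G major → parallel is G minor
G natural minor scale: G A Bb C D Eb F
= G minor; 4th degree = C


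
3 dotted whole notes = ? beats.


Base whole note = 4 beats
Dot 1 adds half the previous value: +2
One dotted whole = 4 + 2 = 6
3 of them = 3 × 6 = 18
= 18 beats


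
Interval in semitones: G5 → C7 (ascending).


Let's work it out.
Absolute semitone position = octave×12 + chromatic position
G5: 5×12 + 7 = 67
C7: 7×12 + 0 = 84
Difference = 84 - 67 = 17
= 17 semitones


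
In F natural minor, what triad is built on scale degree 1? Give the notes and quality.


Solution.
F natural minor scale: F G Ab Bb C Db Eb
Diatonic triad on degree 1 stacks scale notes 1, 3, 5: F Ab C
F→Ab = 3 semitones; F→C = 7 semitones → minor triad
= F Ab C (minor)


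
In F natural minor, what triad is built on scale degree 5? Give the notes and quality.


Solution.
F natural minor scale: F G Ab Bb C Db Eb
Diatonic triad on degree 5 stacks scale notes 5, 7, 2: C Eb G
C→Eb = 3 semitones; C→G = 7 semitones → minor triad
= C Eb G (minor)


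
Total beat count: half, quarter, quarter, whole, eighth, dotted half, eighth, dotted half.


Beat values:
  half = 2 beats
  quarter = 1 beat
  quarter = 1 beat
  whole = 4 beats
  eighth = 0.5 beats
  dotted half = 3 beats
  eighth = 0.5 beats
  dotted half = 3 beats
Sum = 2 + 1 + 1 + 4 + 0.5 + 3 + 0.5 + 3
= 15 beats


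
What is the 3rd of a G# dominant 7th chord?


Step by step:
Dominant 7th chord = root + major 3rd + perfect 5th + minor 7th
Seventh chords stack in thirds, so the letter names are G-B-D-F
Root: G#
Major 3rd above G#: B#
Perfect 5th above G#: D#
Minor 7th above G#: F#
The 3rd = B#


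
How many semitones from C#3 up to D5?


Absolute semitone position = octave×12 + chromatic position
C#3: 3×12 + 1 = 37
D5: 5×12 + 2 = 62
Difference = 62 - 37 = 25
= 25 semitones


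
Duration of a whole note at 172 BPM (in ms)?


Reasoning:
One quarter-note beat = 60000 / BPM = 60000 / 172 ms
Whole note = 4 × quarter note
Duration = 4 × 60000 / 172 = 240000 / 172
= 1395.3 ms


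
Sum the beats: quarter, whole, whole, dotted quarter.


Solution.
Beat values:
  quarter = 1 beat
  whole = 4 beats
  whole = 4 beats
  dotted quarter = 1.5 beats
Sum = 1 + 4 + 4 + 1.5
= 10.5 beats


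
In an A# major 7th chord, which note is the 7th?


Working:
Major 7th chord = root + major 3rd + perfect 5th + major 7th
Seventh chords stack in thirds, so the letter names are A-C-E-G
Root: A#
Major 3rd above A#: C##
Perfect 5th above A#: E#
Major 7th above A#: G##
The 7th = G##


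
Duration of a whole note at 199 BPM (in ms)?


Solution.
One quarter-note beat = 60000 / BPM = 60000 / 199 ms
Whole note = 4 × quarter note
Duration = 4 × 60000 / 199 = 240000 / 199
= 1206.0 ms


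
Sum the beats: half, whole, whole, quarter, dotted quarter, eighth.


Beat values:
  half = 2 beats
  whole = 4 beats
  whole = 4 beats
  quarter = 1 beat
  dotted quarter = 1.5 beats
  eighth = 0.5 beats
Sum = 2 + 4 + 4 + 1 + 1.5 + 0.5
= 13 beats


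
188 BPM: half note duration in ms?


Let's work it out.
One quarter-note beat = 60000 / BPM = 60000 / 188 ms
Half note = 2 × quarter note
Duration = 2 × 60000 / 188 = 120000 / 188
= 638.3 ms


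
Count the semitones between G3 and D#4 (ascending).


Absolute semitone position = octave×12 + chromatic position
G3: 3×12 + 7 = 43
D#4: 4×12 + 3 = 51
Difference = 51 - 43 = 8
= 8 semitones


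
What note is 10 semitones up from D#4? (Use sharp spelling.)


D#4: chromatic position 3 in octave 4 → absolute = 4×12 + 3 = 51
Transpose up 10: 51 + 10 = 61
61 = 5×12 + 1 → C# in octave 5
Result = C#5


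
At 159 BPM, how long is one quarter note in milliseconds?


Reasoning:
One quarter-note beat = 60000 / BPM = 60000 / 159 ms
Duration = 60000 / 159
= 377.4 ms


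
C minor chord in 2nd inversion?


Solution.
Root position: C Eb G
2nd inversion: move root and 3rd up an octave
Bass note: G
Notes (bottom to top) = G C Eb


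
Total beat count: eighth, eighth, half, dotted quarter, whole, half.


Reasoning:
Beat values:
  eighth = 0.5 beats
  eighth = 0.5 beats
  half = 2 beats
  dotted quarter = 1.5 beats
  whole = 4 beats
  half = 2 beats
Sum = 0.5 + 0.5 + 2 + 1.5 + 4 + 2
= 10.5 beats


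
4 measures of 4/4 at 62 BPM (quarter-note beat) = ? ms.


Quarter-note beat duration = 60000 / 62 ms
Beats per measure (4/4) = 4
One measure = 4 × 60000 / 62 = 240000 / 62 ms
4 measures = 4 × 240000 / 62 = 960000 / 62
= 15483.9 ms


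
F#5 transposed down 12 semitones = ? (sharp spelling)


Let's work it out.
F#5: chromatic position 6 in octave 5 → absolute = 5×12 + 6 = 66
Transpose down 12: 66 - 12 = 54
54 = 4×12 + 6 → F# in octave 4
Result = F#4


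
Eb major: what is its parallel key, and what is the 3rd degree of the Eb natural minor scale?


Parallel keys share the same tonic but differ in mode
Eb major → parallel is Eb minor
Eb natural minor scale: Eb F Gb Ab Bb Cb Db
= Eb minor; 3rd degree = Gb


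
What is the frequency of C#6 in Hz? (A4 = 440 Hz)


Let's work it out.
f = 440 × 2^(n/12) where n = semitones from A4
C#6: 16 semitones from A4
f = 440 × 2^(16/12)
f = 1108.73 Hz


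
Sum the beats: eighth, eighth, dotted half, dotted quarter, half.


Step by step:
Beat values:
  eighth = 0.5 beats
  eighth = 0.5 beats
  dotted half = 3 beats
  dotted quarter = 1.5 beats
  half = 2 beats
Sum = 0.5 + 0.5 + 3 + 1.5 + 2
= 7.5 beats


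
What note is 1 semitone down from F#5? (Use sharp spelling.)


Working:
F#5: chromatic position 6 in octave 5 → absolute = 5×12 + 6 = 66
Transpose down 1: 66 - 1 = 65
65 = 5×12 + 5 → F in octave 5
Result = F5


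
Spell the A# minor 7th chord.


Minor 7th chord = root + minor 3rd + perfect 5th + minor 7th
Seventh chords stack in thirds, so the letter names are A-C-E-G
Root: A#
Minor 3rd above A#: C#
Perfect 5th above A#: E#
Minor 7th above A#: G#
Chord = A# C# E# G#


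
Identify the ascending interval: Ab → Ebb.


Step by step:
Letter names: A → E spans 5 letter names → a 5th
Semitones: Ab → Ebb = 6 half-steps
A 5th of 6 semitones is a diminished 5th
= diminished 5th


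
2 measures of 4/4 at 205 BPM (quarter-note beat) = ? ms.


Reasoning:
Quarter-note beat duration = 60000 / 205 ms
Beats per measure (4/4) = 4
One measure = 4 × 60000 / 205 = 240000 / 205 ms
2 measures = 2 × 240000 / 205 = 480000 / 205
= 2341.5 ms


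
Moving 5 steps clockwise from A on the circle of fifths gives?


Each clockwise step on the circle of fifths moves up a perfect 5th
From A: A → E → B → F#/Gb → Db → Ab
= Ab


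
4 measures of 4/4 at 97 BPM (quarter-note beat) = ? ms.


Quarter-note beat duration = 60000 / 97 ms
Beats per measure (4/4) = 4
One measure = 4 × 60000 / 97 = 240000 / 97 ms
4 measures = 4 × 240000 / 97 = 960000 / 97
= 9896.9 ms


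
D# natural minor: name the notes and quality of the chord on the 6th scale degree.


Step by step:
D# natural minor scale: D# E# F# G# A# B C#
Diatonic triad on degree 6 stacks scale notes 6, 1, 3: B D# F#
B→D# = 4 semitones; B→F# = 7 semitones → major triad
= B D# F# (major)


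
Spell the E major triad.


Working:
Major triad = root + major 3rd (4 semitones) + perfect 5th (7 semitones)
A triad on E stacks thirds, so the chord tones use letter names E-G-B
Root: E
Major 3rd above E: G#
Perfect 5th above E: B
Chord = E G# B


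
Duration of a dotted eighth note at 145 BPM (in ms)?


Step by step:
One quarter-note beat = 60000 / BPM = 60000 / 145 ms
Dotted eighth note = 3/4 × quarter note
Duration = 3/4 × 60000 / 145 = 45000 / 145
= 310.3 ms


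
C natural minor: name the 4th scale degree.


Working:
Natural minor scale pattern: W-H-W-W-H-W-W (2-1-2-2-1-2-2 semitones)
Starting from C:
  C + 2 semitones → D
  D + 1 semitone → Eb
  Eb + 2 semitones → F
  F + 2 semitones → G
  G + 1 semitone → Ab
  Ab + 2 semitones → Bb
  Bb + 2 semitones → C
Scale: C D Eb F G Ab Bb
Degree 4 = F
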